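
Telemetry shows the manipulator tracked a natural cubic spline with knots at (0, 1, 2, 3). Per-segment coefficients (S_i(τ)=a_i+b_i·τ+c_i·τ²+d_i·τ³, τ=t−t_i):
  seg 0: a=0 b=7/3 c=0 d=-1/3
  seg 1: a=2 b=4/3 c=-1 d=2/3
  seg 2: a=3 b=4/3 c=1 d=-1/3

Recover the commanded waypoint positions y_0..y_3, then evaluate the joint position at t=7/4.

y_0 = S_0(0) = a_0 = 0
y_1 = S_1(0) = a_1 = 2
y_2 = S_2(0) = a_2 = 3
y_3 = S_2(1) = 5
t_q=7/4 is in segment 1 (τ=3/4); S_1(τ)=87/32

y_0=0 y_1=2 y_2=3 y_3=5
S(7/4) = 87/32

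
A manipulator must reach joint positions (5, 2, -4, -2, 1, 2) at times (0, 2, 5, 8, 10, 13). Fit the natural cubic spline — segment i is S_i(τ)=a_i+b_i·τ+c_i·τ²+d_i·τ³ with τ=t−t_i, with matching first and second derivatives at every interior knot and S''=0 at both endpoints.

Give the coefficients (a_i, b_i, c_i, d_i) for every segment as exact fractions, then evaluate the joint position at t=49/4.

  seg 0: a=5 b=-1019/813 c=0 d=-401/6504
  seg 1: a=2 b=-3241/1626 c=-401/1084 d=3587/29268
  seg 2: a=-4 b=-2939/3252 c=596/813 d=-2045/29268
  seg 3: a=-2 b=2615/1626 c=113/1084 d=-515/6504
  seg 4: a=1 b=874/813 c=-201/542 d=67/1626
S(49/4) = 69749/34688

Δ: Δ0=-3/2, Δ1=-2, Δ2=2/3, Δ3=3/2, Δ4=1/3
row 1: diag=10, rhs=-3; c'=3/10, d'=-3/10
row 2: denom=12−3·3/10=111/10; d'=(16−3·-3/10)/(111/10)=169/111
row 3: denom=10−3·10/37=340/37; d'=(5−3·169/111)/(340/37)=4/85
row 4: denom=10−2·37/170=813/85; d'=(-7−2·4/85)/(813/85)=-201/271
back: M4=-201/271
back: M3=4/85−37/170·-201/271=113/542
back: M2=169/111−10/37·113/542=1192/813
back: M1=-3/10−3/10·1192/813=-401/542
M: M0=0, M1=-401/542, M2=1192/813, M3=113/542, M4=-201/271, M5=0
seg 0: a=5, c=M0/2=0, d=(M1−M0)/(6·2)=-401/6504, b=Δ0−h0·(2M0+M1)/6=-1019/813
seg 1: a=2, c=M1/2=-401/1084, d=(M2−M1)/(6·3)=3587/29268, b=Δ1−h1·(2M1+M2)/6=-3241/1626
seg 2: a=-4, c=M2/2=596/813, d=(M3−M2)/(6·3)=-2045/29268, b=Δ2−h2·(2M2+M3)/6=-2939/3252
seg 3: a=-2, c=M3/2=113/1084, d=(M4−M3)/(6·2)=-515/6504, b=Δ3−h3·(2M3+M4)/6=2615/1626
seg 4: a=1, c=M4/2=-201/542, d=(M5−M4)/(6·3)=67/1626, b=Δ4−h4·(2M4+M5)/6=874/813
t_q=49/4 → seg 4, τ=9/4; S=1+874/813·τ+-201/542·τ²+67/1626·τ³=69749/34688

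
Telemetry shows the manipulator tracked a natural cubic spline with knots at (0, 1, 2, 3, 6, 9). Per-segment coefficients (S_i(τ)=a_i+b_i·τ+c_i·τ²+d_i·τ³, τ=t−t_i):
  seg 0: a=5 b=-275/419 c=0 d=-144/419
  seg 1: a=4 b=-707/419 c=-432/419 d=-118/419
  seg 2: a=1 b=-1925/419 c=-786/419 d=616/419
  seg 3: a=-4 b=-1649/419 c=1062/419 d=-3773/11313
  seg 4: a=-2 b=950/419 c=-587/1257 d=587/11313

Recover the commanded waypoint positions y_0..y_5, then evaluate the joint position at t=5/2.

y_0=5 y_1=4 y_2=1 y_3=-4 y_4=-2 y_5=2
S(5/2) = -663/419

y_0 = S_0(0) = a_0 = 5
y_1 = S_1(0) = a_1 = 4
y_2 = S_2(0) = a_2 = 1
y_3 = S_3(0) = a_3 = -4
y_4 = S_4(0) = a_4 = -2
y_5 = S_4(3) = 2
t_q=5/2 is in segment 2 (τ=1/2); S_2(τ)=-663/419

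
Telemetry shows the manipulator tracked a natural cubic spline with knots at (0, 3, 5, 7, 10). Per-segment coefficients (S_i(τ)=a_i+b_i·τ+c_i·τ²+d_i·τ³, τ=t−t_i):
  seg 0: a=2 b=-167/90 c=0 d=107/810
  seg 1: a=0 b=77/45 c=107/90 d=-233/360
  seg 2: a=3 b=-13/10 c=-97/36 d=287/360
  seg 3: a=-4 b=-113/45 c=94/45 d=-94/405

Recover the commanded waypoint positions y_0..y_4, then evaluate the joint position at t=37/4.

y_0 = S_0(0) = a_0 = 2
y_1 = S_1(0) = a_1 = 0
y_2 = S_2(0) = a_2 = 3
y_3 = S_3(0) = a_3 = -4
y_4 = S_3(3) = 1
t_q=37/4 is in segment 3 (τ=9/4); S_3(τ)=-55/32

y_0=2 y_1=0 y_2=3 y_3=-4 y_4=1
S(37/4) = -55/32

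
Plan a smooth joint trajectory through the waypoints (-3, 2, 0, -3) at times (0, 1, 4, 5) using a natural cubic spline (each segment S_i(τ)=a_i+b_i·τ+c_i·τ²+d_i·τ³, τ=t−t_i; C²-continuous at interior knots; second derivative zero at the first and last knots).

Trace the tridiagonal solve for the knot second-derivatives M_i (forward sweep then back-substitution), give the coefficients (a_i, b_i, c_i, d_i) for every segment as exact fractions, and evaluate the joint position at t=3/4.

Δ: Δ0=5, Δ1=-2/3, Δ2=-3
row 1: diag=8, rhs=-34; c'=3/8, d'=-17/4
row 2: denom=8−3·3/8=55/8; d'=(-14−3·-17/4)/(55/8)=-2/11
back: M2=-2/11
back: M1=-17/4−3/8·-2/11=-46/11
M: M0=0, M1=-46/11, M2=-2/11, M3=0
seg 0: a=-3, c=M0/2=0, d=(M1−M0)/(6·1)=-23/33, b=Δ0−h0·(2M0+M1)/6=188/33
seg 1: a=2, c=M1/2=-23/11, d=(M2−M1)/(6·3)=2/9, b=Δ1−h1·(2M1+M2)/6=119/33
seg 2: a=0, c=M2/2=-1/11, d=(M3−M2)/(6·1)=1/33, b=Δ2−h2·(2M2+M3)/6=-97/33
t_q=3/4 → seg 0, τ=3/4; S=-3+188/33·τ+0·τ²+-23/33·τ³=689/704

  seg 0: a=-3 b=188/33 c=0 d=-23/33
  seg 1: a=2 b=119/33 c=-23/11 d=2/9
  seg 2: a=0 b=-97/33 c=-1/11 d=1/33
S(3/4) = 689/704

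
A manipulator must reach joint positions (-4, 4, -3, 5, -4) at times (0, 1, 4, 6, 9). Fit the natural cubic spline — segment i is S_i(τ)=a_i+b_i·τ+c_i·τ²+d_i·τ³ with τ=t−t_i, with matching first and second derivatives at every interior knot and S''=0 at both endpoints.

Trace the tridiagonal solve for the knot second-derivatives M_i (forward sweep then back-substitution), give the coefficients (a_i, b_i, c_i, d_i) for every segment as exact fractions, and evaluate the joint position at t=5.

Δ: Δ0=8, Δ1=-7/3, Δ2=4, Δ3=-3
row 1: diag=8, rhs=-62; c'=3/8, d'=-31/4
row 2: denom=10−3·3/8=71/8; d'=(38−3·-31/4)/(71/8)=490/71
row 3: denom=10−2·16/71=678/71; d'=(-42−2·490/71)/(678/71)=-1981/339
back: M3=-1981/339
back: M2=490/71−16/71·-1981/339=2786/339
back: M1=-31/4−3/8·2786/339=-1224/113
M: M0=0, M1=-1224/113, M2=2786/339, M3=-1981/339, M4=0
seg 0: a=-4, c=M0/2=0, d=(M1−M0)/(6·1)=-204/113, b=Δ0−h0·(2M0+M1)/6=1108/113
seg 1: a=4, c=M1/2=-612/113, d=(M2−M1)/(6·3)=3229/3051, b=Δ1−h1·(2M1+M2)/6=496/113
seg 2: a=-3, c=M2/2=1393/339, d=(M3−M2)/(6·2)=-1589/1356, b=Δ2−h2·(2M2+M3)/6=53/113
seg 3: a=5, c=M3/2=-1981/678, d=(M4−M3)/(6·3)=1981/6102, b=Δ3−h3·(2M3+M4)/6=964/339
t_q=5 → seg 2, τ=1; S=-3+53/113·τ+1393/339·τ²+-1589/1356·τ³=551/1356

  seg 0: a=-4 b=1108/113 c=0 d=-204/113
  seg 1: a=4 b=496/113 c=-612/113 d=3229/3051
  seg 2: a=-3 b=53/113 c=1393/339 d=-1589/1356
  seg 3: a=5 b=964/339 c=-1981/678 d=1981/6102
S(5) = 551/1356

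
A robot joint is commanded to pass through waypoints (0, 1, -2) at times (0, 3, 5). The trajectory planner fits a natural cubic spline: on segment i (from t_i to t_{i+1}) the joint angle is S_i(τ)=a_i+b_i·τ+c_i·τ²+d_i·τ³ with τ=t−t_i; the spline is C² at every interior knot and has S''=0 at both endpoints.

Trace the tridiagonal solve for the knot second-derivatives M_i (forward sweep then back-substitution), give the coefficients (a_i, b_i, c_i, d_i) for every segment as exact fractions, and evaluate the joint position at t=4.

  seg 0: a=0 b=53/60 c=0 d=-11/180
  seg 1: a=1 b=-23/30 c=-11/20 d=11/120
S(4) = -9/40

Δ: Δ0=1/3, Δ1=-3/2
row 1: diag=10, rhs=-11; c'=1/5, d'=-11/10
back: M1=-11/10
M: M0=0, M1=-11/10, M2=0
seg 0: a=0, c=M0/2=0, d=(M1−M0)/(6·3)=-11/180, b=Δ0−h0·(2M0+M1)/6=53/60
seg 1: a=1, c=M1/2=-11/20, d=(M2−M1)/(6·2)=11/120, b=Δ1−h1·(2M1+M2)/6=-23/30
t_q=4 → seg 1, τ=1; S=1+-23/30·τ+-11/20·τ²+11/120·τ³=-9/40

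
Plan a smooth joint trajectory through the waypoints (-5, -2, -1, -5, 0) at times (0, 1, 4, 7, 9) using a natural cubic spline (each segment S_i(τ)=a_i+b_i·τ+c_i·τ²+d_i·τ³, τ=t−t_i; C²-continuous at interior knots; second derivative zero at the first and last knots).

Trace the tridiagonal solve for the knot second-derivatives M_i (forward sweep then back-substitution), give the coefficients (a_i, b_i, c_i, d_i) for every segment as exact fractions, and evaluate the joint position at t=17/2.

  seg 0: a=-5 b=1737/532 c=0 d=-141/532
  seg 1: a=-2 b=657/266 c=-423/532 d=397/14364
  seg 2: a=-1 b=-827/532 c=-218/399 d=2969/14364
  seg 3: a=-5 b=199/266 c=699/532 d=-233/1064
S(17/2) = -14135/8512

Δ: Δ0=3, Δ1=1/3, Δ2=-4/3, Δ3=5/2
row 1: diag=8, rhs=-16; c'=3/8, d'=-2
row 2: denom=12−3·3/8=87/8; d'=(-10−3·-2)/(87/8)=-32/87
row 3: denom=10−3·8/29=266/29; d'=(23−3·-32/87)/(266/29)=699/266
back: M3=699/266
back: M2=-32/87−8/29·699/266=-436/399
back: M1=-2−3/8·-436/399=-423/266
M: M0=0, M1=-423/266, M2=-436/399, M3=699/266, M4=0
seg 0: a=-5, c=M0/2=0, d=(M1−M0)/(6·1)=-141/532, b=Δ0−h0·(2M0+M1)/6=1737/532
seg 1: a=-2, c=M1/2=-423/532, d=(M2−M1)/(6·3)=397/14364, b=Δ1−h1·(2M1+M2)/6=657/266
seg 2: a=-1, c=M2/2=-218/399, d=(M3−M2)/(6·3)=2969/14364, b=Δ2−h2·(2M2+M3)/6=-827/532
seg 3: a=-5, c=M3/2=699/532, d=(M4−M3)/(6·2)=-233/1064, b=Δ3−h3·(2M3+M4)/6=199/266
t_q=17/2 → seg 3, τ=3/2; S=-5+199/266·τ+699/532·τ²+-233/1064·τ³=-14135/8512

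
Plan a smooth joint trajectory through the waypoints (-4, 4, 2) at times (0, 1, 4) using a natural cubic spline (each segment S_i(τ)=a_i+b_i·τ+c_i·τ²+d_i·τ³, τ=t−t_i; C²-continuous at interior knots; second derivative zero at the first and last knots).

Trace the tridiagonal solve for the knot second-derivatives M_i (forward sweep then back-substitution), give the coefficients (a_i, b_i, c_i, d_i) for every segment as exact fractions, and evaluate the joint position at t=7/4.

Δ: Δ0=8, Δ1=-2/3
row 1: diag=8, rhs=-52; c'=3/8, d'=-13/2
back: M1=-13/2
M: M0=0, M1=-13/2, M2=0
seg 0: a=-4, c=M0/2=0, d=(M1−M0)/(6·1)=-13/12, b=Δ0−h0·(2M0+M1)/6=109/12
seg 1: a=4, c=M1/2=-13/4, d=(M2−M1)/(6·3)=13/36, b=Δ1−h1·(2M1+M2)/6=35/6
t_q=7/4 → seg 1, τ=3/4; S=4+35/6·τ+-13/4·τ²+13/36·τ³=1715/256

  seg 0: a=-4 b=109/12 c=0 d=-13/12
  seg 1: a=4 b=35/6 c=-13/4 d=13/36
S(7/4) = 1715/256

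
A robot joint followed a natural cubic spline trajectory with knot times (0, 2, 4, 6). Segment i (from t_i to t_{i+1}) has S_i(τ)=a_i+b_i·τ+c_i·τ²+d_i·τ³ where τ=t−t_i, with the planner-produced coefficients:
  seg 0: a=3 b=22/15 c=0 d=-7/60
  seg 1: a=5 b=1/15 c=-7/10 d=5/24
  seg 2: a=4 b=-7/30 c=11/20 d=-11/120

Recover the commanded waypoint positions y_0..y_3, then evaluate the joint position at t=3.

y_0 = S_0(0) = a_0 = 3
y_1 = S_1(0) = a_1 = 5
y_2 = S_2(0) = a_2 = 4
y_3 = S_2(2) = 5
t_q=3 is in segment 1 (τ=1); S_1(τ)=183/40

y_0=3 y_1=5 y_2=4 y_3=5
S(3) = 183/40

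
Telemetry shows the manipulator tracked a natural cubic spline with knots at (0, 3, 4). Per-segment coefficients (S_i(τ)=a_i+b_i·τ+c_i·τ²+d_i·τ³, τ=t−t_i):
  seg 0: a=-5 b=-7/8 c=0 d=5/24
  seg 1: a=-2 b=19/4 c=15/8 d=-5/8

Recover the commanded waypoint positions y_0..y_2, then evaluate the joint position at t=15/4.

y_0=-5 y_1=-2 y_2=4
S(15/4) = 1205/512

y_0 = S_0(0) = a_0 = -5
y_1 = S_1(0) = a_1 = -2
y_2 = S_1(1) = 4
t_q=15/4 is in segment 1 (τ=3/4); S_1(τ)=1205/512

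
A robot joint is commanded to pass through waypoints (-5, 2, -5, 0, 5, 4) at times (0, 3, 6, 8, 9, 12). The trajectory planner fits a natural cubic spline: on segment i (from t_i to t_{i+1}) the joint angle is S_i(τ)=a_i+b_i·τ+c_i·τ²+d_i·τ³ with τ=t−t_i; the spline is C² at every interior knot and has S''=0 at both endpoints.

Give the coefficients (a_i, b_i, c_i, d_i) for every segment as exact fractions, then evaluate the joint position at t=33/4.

Δ: Δ0=7/3, Δ1=-7/3, Δ2=5/2, Δ3=5, Δ4=-1/3
row 1: diag=12, rhs=-28; c'=1/4, d'=-7/3
row 2: denom=10−3·1/4=37/4; d'=(29−3·-7/3)/(37/4)=144/37
row 3: denom=6−2·8/37=206/37; d'=(15−2·144/37)/(206/37)=267/206
row 4: denom=8−1·37/206=1611/206; d'=(-32−1·267/206)/(1611/206)=-6859/1611
back: M4=-6859/1611
back: M3=267/206−37/206·-6859/1611=3320/1611
back: M2=144/37−8/37·3320/1611=5552/1611
back: M1=-7/3−1/4·5552/1611=-5147/1611
M: M0=0, M1=-5147/1611, M2=5552/1611, M3=3320/1611, M4=-6859/1611, M5=0
seg 0: a=-5, c=M0/2=0, d=(M1−M0)/(6·3)=-5147/28998, b=Δ0−h0·(2M0+M1)/6=12665/3222
seg 1: a=2, c=M1/2=-5147/3222, d=(M2−M1)/(6·3)=10699/28998, b=Δ1−h1·(2M1+M2)/6=-1388/1611
seg 2: a=-5, c=M2/2=2776/1611, d=(M3−M2)/(6·2)=-62/537, b=Δ2−h2·(2M2+M3)/6=-1561/3222
seg 3: a=0, c=M3/2=1660/1611, d=(M4−M3)/(6·1)=-377/358, b=Δ3−h3·(2M3+M4)/6=16183/3222
seg 4: a=5, c=M4/2=-6859/3222, d=(M5−M4)/(6·3)=6859/28998, b=Δ4−h4·(2M4+M5)/6=6322/1611
t_q=33/4 → seg 3, τ=1/4; S=0+16183/3222·τ+1660/1611·τ²+-377/358·τ³=89605/68736

  seg 0: a=-5 b=12665/3222 c=0 d=-5147/28998
  seg 1: a=2 b=-1388/1611 c=-5147/3222 d=10699/28998
  seg 2: a=-5 b=-1561/3222 c=2776/1611 d=-62/537
  seg 3: a=0 b=16183/3222 c=1660/1611 d=-377/358
  seg 4: a=5 b=6322/1611 c=-6859/3222 d=6859/28998
S(33/4) = 89605/68736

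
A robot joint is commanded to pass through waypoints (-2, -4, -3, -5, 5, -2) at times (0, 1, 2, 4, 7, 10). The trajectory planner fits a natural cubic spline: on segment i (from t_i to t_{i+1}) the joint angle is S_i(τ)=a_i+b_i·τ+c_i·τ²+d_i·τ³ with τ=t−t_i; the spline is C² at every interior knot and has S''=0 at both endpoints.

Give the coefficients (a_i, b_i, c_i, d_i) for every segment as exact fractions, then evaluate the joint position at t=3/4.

Δ: Δ0=-2, Δ1=1, Δ2=-1, Δ3=10/3, Δ4=-7/3
row 1: diag=4, rhs=18; c'=1/4, d'=9/2
row 2: denom=6−1·1/4=23/4; d'=(-12−1·9/2)/(23/4)=-66/23
row 3: denom=10−2·8/23=214/23; d'=(26−2·-66/23)/(214/23)=365/107
row 4: denom=12−3·69/214=2361/214; d'=(-34−3·365/107)/(2361/214)=-9466/2361
back: M4=-9466/2361
back: M3=365/107−69/214·-9466/2361=3702/787
back: M2=-66/23−8/23·3702/787=-3546/787
back: M1=9/2−1/4·-3546/787=4428/787
M: M0=0, M1=4428/787, M2=-3546/787, M3=3702/787, M4=-9466/2361, M5=0
seg 0: a=-2, c=M0/2=0, d=(M1−M0)/(6·1)=738/787, b=Δ0−h0·(2M0+M1)/6=-2312/787
seg 1: a=-4, c=M1/2=2214/787, d=(M2−M1)/(6·1)=-1329/787, b=Δ1−h1·(2M1+M2)/6=-98/787
seg 2: a=-3, c=M2/2=-1773/787, d=(M3−M2)/(6·2)=604/787, b=Δ2−h2·(2M2+M3)/6=343/787
seg 3: a=-5, c=M3/2=1851/787, d=(M4−M3)/(6·3)=-10286/21249, b=Δ3−h3·(2M3+M4)/6=499/787
seg 4: a=5, c=M4/2=-4733/2361, d=(M5−M4)/(6·3)=4733/21249, b=Δ4−h4·(2M4+M5)/6=1319/787
t_q=3/4 → seg 0, τ=3/4; S=-2+-2312/787·τ+0·τ²+738/787·τ³=-95893/25184

  seg 0: a=-2 b=-2312/787 c=0 d=738/787
  seg 1: a=-4 b=-98/787 c=2214/787 d=-1329/787
  seg 2: a=-3 b=343/787 c=-1773/787 d=604/787
  seg 3: a=-5 b=499/787 c=1851/787 d=-10286/21249
  seg 4: a=5 b=1319/787 c=-4733/2361 d=4733/21249
S(3/4) = -95893/25184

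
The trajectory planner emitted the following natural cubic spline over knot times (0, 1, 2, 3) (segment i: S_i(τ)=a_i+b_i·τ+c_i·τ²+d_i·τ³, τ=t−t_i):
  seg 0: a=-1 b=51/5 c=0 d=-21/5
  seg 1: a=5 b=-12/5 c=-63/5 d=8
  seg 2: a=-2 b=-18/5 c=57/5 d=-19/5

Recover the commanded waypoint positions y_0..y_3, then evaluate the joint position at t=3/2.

y_0 = S_0(0) = a_0 = -1
y_1 = S_1(0) = a_1 = 5
y_2 = S_2(0) = a_2 = -2
y_3 = S_2(1) = 2
t_q=3/2 is in segment 1 (τ=1/2); S_1(τ)=33/20

y_0=-1 y_1=5 y_2=-2 y_3=2
S(3/2) = 33/20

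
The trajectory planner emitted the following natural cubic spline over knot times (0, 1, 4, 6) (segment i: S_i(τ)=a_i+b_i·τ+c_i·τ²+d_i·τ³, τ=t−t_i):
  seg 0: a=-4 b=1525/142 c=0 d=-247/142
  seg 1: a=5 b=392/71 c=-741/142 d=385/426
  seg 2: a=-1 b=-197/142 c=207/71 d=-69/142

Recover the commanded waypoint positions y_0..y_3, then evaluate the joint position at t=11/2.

y_0=-4 y_1=5 y_2=-1 y_3=4
S(11/2) = 2089/1136

y_0 = S_0(0) = a_0 = -4
y_1 = S_1(0) = a_1 = 5
y_2 = S_2(0) = a_2 = -1
y_3 = S_2(2) = 4
t_q=11/2 is in segment 2 (τ=3/2); S_2(τ)=2089/1136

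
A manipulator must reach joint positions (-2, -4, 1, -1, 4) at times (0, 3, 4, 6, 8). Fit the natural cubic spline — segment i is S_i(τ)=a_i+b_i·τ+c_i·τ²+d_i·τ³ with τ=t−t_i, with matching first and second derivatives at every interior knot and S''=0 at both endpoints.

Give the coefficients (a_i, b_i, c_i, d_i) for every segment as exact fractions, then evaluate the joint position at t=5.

Δ: Δ0=-2/3, Δ1=5, Δ2=-1, Δ3=5/2
row 1: diag=8, rhs=34; c'=1/8, d'=17/4
row 2: denom=6−1·1/8=47/8; d'=(-36−1·17/4)/(47/8)=-322/47
row 3: denom=8−2·16/47=344/47; d'=(21−2·-322/47)/(344/47)=1631/344
back: M3=1631/344
back: M2=-322/47−16/47·1631/344=-364/43
back: M1=17/4−1/8·-364/43=913/172
M: M0=0, M1=913/172, M2=-364/43, M3=1631/344, M4=0
seg 0: a=-2, c=M0/2=0, d=(M1−M0)/(6·3)=913/3096, b=Δ0−h0·(2M0+M1)/6=-3427/1032
seg 1: a=-4, c=M1/2=913/344, d=(M2−M1)/(6·1)=-2369/1032, b=Δ1−h1·(2M1+M2)/6=2395/516
seg 2: a=1, c=M2/2=-182/43, d=(M3−M2)/(6·2)=4543/4128, b=Δ2−h2·(2M2+M3)/6=3161/1032
seg 3: a=-1, c=M3/2=1631/688, d=(M4−M3)/(6·2)=-1631/4128, b=Δ3−h3·(2M3+M4)/6=-341/516
t_q=5 → seg 2, τ=1; S=1+3161/1032·τ+-182/43·τ²+4543/4128·τ³=1281/1376

  seg 0: a=-2 b=-3427/1032 c=0 d=913/3096
  seg 1: a=-4 b=2395/516 c=913/344 d=-2369/1032
  seg 2: a=1 b=3161/1032 c=-182/43 d=4543/4128
  seg 3: a=-1 b=-341/516 c=1631/688 d=-1631/4128
S(5) = 1281/1376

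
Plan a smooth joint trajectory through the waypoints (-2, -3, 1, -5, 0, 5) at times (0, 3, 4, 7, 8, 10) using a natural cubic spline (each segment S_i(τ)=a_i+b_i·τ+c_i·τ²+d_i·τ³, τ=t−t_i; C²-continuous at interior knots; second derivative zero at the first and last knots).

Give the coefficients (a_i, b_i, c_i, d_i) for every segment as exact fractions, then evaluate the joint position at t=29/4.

Δ: Δ0=-1/3, Δ1=4, Δ2=-2, Δ3=5, Δ4=5/2
row 1: diag=8, rhs=26; c'=1/8, d'=13/4
row 2: denom=8−1·1/8=63/8; d'=(-36−1·13/4)/(63/8)=-314/63
row 3: denom=8−3·8/21=48/7; d'=(42−3·-314/63)/(48/7)=299/36
row 4: denom=6−1·7/48=281/48; d'=(-15−1·299/36)/(281/48)=-3356/843
back: M4=-3356/843
back: M3=299/36−7/48·-3356/843=2497/281
back: M2=-314/63−8/21·2497/281=-21166/2529
back: M1=13/4−1/8·-21166/2529=10865/2529
M: M0=0, M1=10865/2529, M2=-21166/2529, M3=2497/281, M4=-3356/843, M5=0
seg 0: a=-2, c=M0/2=0, d=(M1−M0)/(6·3)=10865/45522, b=Δ0−h0·(2M0+M1)/6=-12551/5058
seg 1: a=-3, c=M1/2=10865/5058, d=(M2−M1)/(6·1)=-3559/1686, b=Δ1−h1·(2M1+M2)/6=10022/2529
seg 2: a=1, c=M2/2=-10583/2529, d=(M3−M2)/(6·3)=43639/45522, b=Δ2−h2·(2M2+M3)/6=9743/5058
seg 3: a=-5, c=M3/2=2497/562, d=(M4−M3)/(6·1)=-10847/5058, b=Δ3−h3·(2M3+M4)/6=6832/2529
seg 4: a=0, c=M4/2=-1678/843, d=(M5−M4)/(6·2)=839/2529, b=Δ4−h4·(2M4+M5)/6=26069/5058
t_q=29/4 → seg 3, τ=1/4; S=-5+6832/2529·τ+2497/562·τ²+-10847/5058·τ³=-440297/107904

  seg 0: a=-2 b=-12551/5058 c=0 d=10865/45522
  seg 1: a=-3 b=10022/2529 c=10865/5058 d=-3559/1686
  seg 2: a=1 b=9743/5058 c=-10583/2529 d=43639/45522
  seg 3: a=-5 b=6832/2529 c=2497/562 d=-10847/5058
  seg 4: a=0 b=26069/5058 c=-1678/843 d=839/2529
S(29/4) = -440297/107904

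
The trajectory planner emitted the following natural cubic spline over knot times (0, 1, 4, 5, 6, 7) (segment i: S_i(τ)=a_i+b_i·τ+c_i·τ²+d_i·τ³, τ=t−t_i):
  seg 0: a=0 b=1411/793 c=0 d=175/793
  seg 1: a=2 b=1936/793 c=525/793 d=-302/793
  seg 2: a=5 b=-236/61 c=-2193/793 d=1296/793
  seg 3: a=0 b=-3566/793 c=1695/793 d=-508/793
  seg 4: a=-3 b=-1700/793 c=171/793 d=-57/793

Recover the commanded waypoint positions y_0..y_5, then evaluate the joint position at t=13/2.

y_0=0 y_1=2 y_2=5 y_3=0 y_4=-3 y_5=-5
S(13/2) = -25547/6344

y_0 = S_0(0) = a_0 = 0
y_1 = S_1(0) = a_1 = 2
y_2 = S_2(0) = a_2 = 5
y_3 = S_3(0) = a_3 = 0
y_4 = S_4(0) = a_4 = -3
y_5 = S_4(1) = -5
t_q=13/2 is in segment 4 (τ=1/2); S_4(τ)=-25547/6344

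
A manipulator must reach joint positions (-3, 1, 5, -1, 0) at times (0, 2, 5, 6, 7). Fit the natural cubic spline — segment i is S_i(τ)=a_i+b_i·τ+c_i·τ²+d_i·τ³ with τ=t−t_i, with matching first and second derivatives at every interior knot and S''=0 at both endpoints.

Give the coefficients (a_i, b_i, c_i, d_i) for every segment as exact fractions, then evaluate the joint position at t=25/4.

Δ: Δ0=2, Δ1=4/3, Δ2=-6, Δ3=1
row 1: diag=10, rhs=-4; c'=3/10, d'=-2/5
row 2: denom=8−3·3/10=71/10; d'=(-44−3·-2/5)/(71/10)=-428/71
row 3: denom=4−1·10/71=274/71; d'=(42−1·-428/71)/(274/71)=1705/137
back: M3=1705/137
back: M2=-428/71−10/71·1705/137=-1066/137
back: M1=-2/5−3/10·-1066/137=265/137
M: M0=0, M1=265/137, M2=-1066/137, M3=1705/137, M4=0
seg 0: a=-3, c=M0/2=0, d=(M1−M0)/(6·2)=265/1644, b=Δ0−h0·(2M0+M1)/6=557/411
seg 1: a=1, c=M1/2=265/274, d=(M2−M1)/(6·3)=-1331/2466, b=Δ1−h1·(2M1+M2)/6=1352/411
seg 2: a=5, c=M2/2=-533/137, d=(M3−M2)/(6·1)=2771/822, b=Δ2−h2·(2M2+M3)/6=-4505/822
seg 3: a=-1, c=M3/2=1705/274, d=(M4−M3)/(6·1)=-1705/822, b=Δ3−h3·(2M3+M4)/6=-1294/411
t_q=25/4 → seg 3, τ=1/4; S=-1+-1294/411·τ+1705/274·τ²+-1705/822·τ³=-25087/17536

  seg 0: a=-3 b=557/411 c=0 d=265/1644
  seg 1: a=1 b=1352/411 c=265/274 d=-1331/2466
  seg 2: a=5 b=-4505/822 c=-533/137 d=2771/822
  seg 3: a=-1 b=-1294/411 c=1705/274 d=-1705/822
S(25/4) = -25087/17536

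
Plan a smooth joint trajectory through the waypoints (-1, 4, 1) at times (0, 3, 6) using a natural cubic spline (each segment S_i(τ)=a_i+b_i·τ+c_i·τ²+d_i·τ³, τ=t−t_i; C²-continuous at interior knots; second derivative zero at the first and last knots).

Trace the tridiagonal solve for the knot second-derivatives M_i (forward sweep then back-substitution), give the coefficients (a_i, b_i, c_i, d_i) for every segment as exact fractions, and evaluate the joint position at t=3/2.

Δ: Δ0=5/3, Δ1=-1
row 1: diag=12, rhs=-16; c'=1/4, d'=-4/3
back: M1=-4/3
M: M0=0, M1=-4/3, M2=0
seg 0: a=-1, c=M0/2=0, d=(M1−M0)/(6·3)=-2/27, b=Δ0−h0·(2M0+M1)/6=7/3
seg 1: a=4, c=M1/2=-2/3, d=(M2−M1)/(6·3)=2/27, b=Δ1−h1·(2M1+M2)/6=1/3
t_q=3/2 → seg 0, τ=3/2; S=-1+7/3·τ+0·τ²+-2/27·τ³=9/4

  seg 0: a=-1 b=7/3 c=0 d=-2/27
  seg 1: a=4 b=1/3 c=-2/3 d=2/27
S(3/2) = 9/4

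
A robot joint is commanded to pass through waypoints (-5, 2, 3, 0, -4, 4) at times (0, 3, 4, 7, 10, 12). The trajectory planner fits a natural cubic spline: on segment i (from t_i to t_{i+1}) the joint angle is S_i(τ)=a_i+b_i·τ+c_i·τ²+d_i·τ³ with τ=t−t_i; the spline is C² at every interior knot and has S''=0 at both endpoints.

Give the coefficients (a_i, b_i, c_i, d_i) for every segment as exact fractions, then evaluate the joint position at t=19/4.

Δ: Δ0=7/3, Δ1=1, Δ2=-1, Δ3=-4/3, Δ4=4
row 1: diag=8, rhs=-8; c'=1/8, d'=-1
row 2: denom=8−1·1/8=63/8; d'=(-12−1·-1)/(63/8)=-88/63
row 3: denom=12−3·8/21=76/7; d'=(-2−3·-88/63)/(76/7)=23/114
row 4: denom=10−3·21/76=697/76; d'=(32−3·23/114)/(697/76)=2386/697
back: M4=2386/697
back: M3=23/114−21/76·2386/697=-1556/2091
back: M2=-88/63−8/21·-1556/2091=-776/697
back: M1=-1−1/8·-776/697=-600/697
M: M0=0, M1=-600/697, M2=-776/697, M3=-1556/2091, M4=2386/697, M5=0
seg 0: a=-5, c=M0/2=0, d=(M1−M0)/(6·3)=-100/2091, b=Δ0−h0·(2M0+M1)/6=5779/2091
seg 1: a=2, c=M1/2=-300/697, d=(M2−M1)/(6·1)=-88/2091, b=Δ1−h1·(2M1+M2)/6=3079/2091
seg 2: a=3, c=M2/2=-388/697, d=(M3−M2)/(6·3)=386/18819, b=Δ2−h2·(2M2+M3)/6=1015/2091
seg 3: a=0, c=M3/2=-778/2091, d=(M4−M3)/(6·3)=4357/18819, b=Δ3−h3·(2M3+M4)/6=-283/123
seg 4: a=-4, c=M4/2=1193/697, d=(M5−M4)/(6·2)=-1193/4182, b=Δ4−h4·(2M4+M5)/6=3592/2091
t_q=19/4 → seg 2, τ=3/4; S=3+1015/2091·τ+-388/697·τ²+386/18819·τ³=68241/22304

  seg 0: a=-5 b=5779/2091 c=0 d=-100/2091
  seg 1: a=2 b=3079/2091 c=-300/697 d=-88/2091
  seg 2: a=3 b=1015/2091 c=-388/697 d=386/18819
  seg 3: a=0 b=-283/123 c=-778/2091 d=4357/18819
  seg 4: a=-4 b=3592/2091 c=1193/697 d=-1193/4182
S(19/4) = 68241/22304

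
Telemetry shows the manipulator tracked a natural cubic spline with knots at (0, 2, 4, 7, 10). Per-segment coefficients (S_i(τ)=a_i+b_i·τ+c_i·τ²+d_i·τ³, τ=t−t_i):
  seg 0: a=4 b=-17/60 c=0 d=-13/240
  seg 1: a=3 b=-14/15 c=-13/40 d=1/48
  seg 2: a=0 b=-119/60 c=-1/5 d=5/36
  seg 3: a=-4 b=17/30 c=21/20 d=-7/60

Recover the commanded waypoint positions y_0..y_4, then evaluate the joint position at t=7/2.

y_0=4 y_1=3 y_2=0 y_3=-4 y_4=4
S(7/2) = 601/640

y_0 = S_0(0) = a_0 = 4
y_1 = S_1(0) = a_1 = 3
y_2 = S_2(0) = a_2 = 0
y_3 = S_3(0) = a_3 = -4
y_4 = S_3(3) = 4
t_q=7/2 is in segment 1 (τ=3/2); S_1(τ)=601/640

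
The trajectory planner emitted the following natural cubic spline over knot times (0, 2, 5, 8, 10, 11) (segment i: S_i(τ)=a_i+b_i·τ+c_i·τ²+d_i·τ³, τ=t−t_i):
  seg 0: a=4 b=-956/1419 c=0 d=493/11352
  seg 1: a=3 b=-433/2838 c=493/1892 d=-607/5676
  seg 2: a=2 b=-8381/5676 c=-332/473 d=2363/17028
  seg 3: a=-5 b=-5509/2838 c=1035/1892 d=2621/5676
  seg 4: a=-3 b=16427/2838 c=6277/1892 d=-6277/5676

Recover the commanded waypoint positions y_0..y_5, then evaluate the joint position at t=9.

y_0=4 y_1=3 y_2=2 y_3=-5 y_4=-3 y_5=5
S(9) = -2806/473

y_0 = S_0(0) = a_0 = 4
y_1 = S_1(0) = a_1 = 3
y_2 = S_2(0) = a_2 = 2
y_3 = S_3(0) = a_3 = -5
y_4 = S_4(0) = a_4 = -3
y_5 = S_4(1) = 5
t_q=9 is in segment 3 (τ=1); S_3(τ)=-2806/473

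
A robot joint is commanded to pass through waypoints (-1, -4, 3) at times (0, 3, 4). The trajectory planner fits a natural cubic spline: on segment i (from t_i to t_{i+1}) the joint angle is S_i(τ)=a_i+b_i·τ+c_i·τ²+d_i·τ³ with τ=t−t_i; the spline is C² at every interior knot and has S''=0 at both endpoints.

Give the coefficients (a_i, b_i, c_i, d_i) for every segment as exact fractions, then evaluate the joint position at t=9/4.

Δ: Δ0=-1, Δ1=7
row 1: diag=8, rhs=48; c'=1/8, d'=6
back: M1=6
M: M0=0, M1=6, M2=0
seg 0: a=-1, c=M0/2=0, d=(M1−M0)/(6·3)=1/3, b=Δ0−h0·(2M0+M1)/6=-4
seg 1: a=-4, c=M1/2=3, d=(M2−M1)/(6·1)=-1, b=Δ1−h1·(2M1+M2)/6=5
t_q=9/4 → seg 0, τ=9/4; S=-1+-4·τ+0·τ²+1/3·τ³=-397/64

  seg 0: a=-1 b=-4 c=0 d=1/3
  seg 1: a=-4 b=5 c=3 d=-1
S(9/4) = -397/64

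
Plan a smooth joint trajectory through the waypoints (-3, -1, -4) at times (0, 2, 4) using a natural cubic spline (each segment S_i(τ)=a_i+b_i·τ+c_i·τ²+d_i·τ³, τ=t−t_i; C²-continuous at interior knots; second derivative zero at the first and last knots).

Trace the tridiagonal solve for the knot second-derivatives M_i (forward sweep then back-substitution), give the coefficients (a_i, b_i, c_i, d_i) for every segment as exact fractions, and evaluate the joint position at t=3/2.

  seg 0: a=-3 b=13/8 c=0 d=-5/32
  seg 1: a=-1 b=-1/4 c=-15/16 d=5/32
S(3/2) = -279/256

Δ: Δ0=1, Δ1=-3/2
row 1: diag=8, rhs=-15; c'=1/4, d'=-15/8
back: M1=-15/8
M: M0=0, M1=-15/8, M2=0
seg 0: a=-3, c=M0/2=0, d=(M1−M0)/(6·2)=-5/32, b=Δ0−h0·(2M0+M1)/6=13/8
seg 1: a=-1, c=M1/2=-15/16, d=(M2−M1)/(6·2)=5/32, b=Δ1−h1·(2M1+M2)/6=-1/4
t_q=3/2 → seg 0, τ=3/2; S=-3+13/8·τ+0·τ²+-5/32·τ³=-279/256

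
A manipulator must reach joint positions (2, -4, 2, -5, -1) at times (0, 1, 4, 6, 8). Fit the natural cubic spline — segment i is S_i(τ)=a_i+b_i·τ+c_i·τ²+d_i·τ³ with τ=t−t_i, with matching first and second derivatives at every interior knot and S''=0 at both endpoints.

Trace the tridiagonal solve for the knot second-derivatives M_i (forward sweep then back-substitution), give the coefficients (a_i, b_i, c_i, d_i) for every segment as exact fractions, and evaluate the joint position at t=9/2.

Δ: Δ0=-6, Δ1=2, Δ2=-7/2, Δ3=2
row 1: diag=8, rhs=48; c'=3/8, d'=6
row 2: denom=10−3·3/8=71/8; d'=(-33−3·6)/(71/8)=-408/71
row 3: denom=8−2·16/71=536/71; d'=(33−2·-408/71)/(536/71)=3159/536
back: M3=3159/536
back: M2=-408/71−16/71·3159/536=-474/67
back: M1=6−3/8·-474/67=2319/268
M: M0=0, M1=2319/268, M2=-474/67, M3=3159/536, M4=0
seg 0: a=2, c=M0/2=0, d=(M1−M0)/(6·1)=773/536, b=Δ0−h0·(2M0+M1)/6=-3989/536
seg 1: a=-4, c=M1/2=2319/536, d=(M2−M1)/(6·3)=-1405/1608, b=Δ1−h1·(2M1+M2)/6=-835/268
seg 2: a=2, c=M2/2=-237/67, d=(M3−M2)/(6·2)=2317/2144, b=Δ2−h2·(2M2+M3)/6=-401/536
seg 3: a=-5, c=M3/2=3159/1072, d=(M4−M3)/(6·2)=-1053/2144, b=Δ3−h3·(2M3+M4)/6=-517/268
t_q=9/2 → seg 2, τ=1/2; S=2+-401/536·τ+-237/67·τ²+2317/2144·τ³=15037/17152

  seg 0: a=2 b=-3989/536 c=0 d=773/536
  seg 1: a=-4 b=-835/268 c=2319/536 d=-1405/1608
  seg 2: a=2 b=-401/536 c=-237/67 d=2317/2144
  seg 3: a=-5 b=-517/268 c=3159/1072 d=-1053/2144
S(9/2) = 15037/17152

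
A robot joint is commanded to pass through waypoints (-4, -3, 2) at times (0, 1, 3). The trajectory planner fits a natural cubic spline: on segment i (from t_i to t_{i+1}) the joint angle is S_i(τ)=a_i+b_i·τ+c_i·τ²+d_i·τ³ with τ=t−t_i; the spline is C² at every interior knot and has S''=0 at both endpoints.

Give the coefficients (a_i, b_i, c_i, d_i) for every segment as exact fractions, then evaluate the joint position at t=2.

Δ: Δ0=1, Δ1=5/2
row 1: diag=6, rhs=9; c'=1/3, d'=3/2
back: M1=3/2
M: M0=0, M1=3/2, M2=0
seg 0: a=-4, c=M0/2=0, d=(M1−M0)/(6·1)=1/4, b=Δ0−h0·(2M0+M1)/6=3/4
seg 1: a=-3, c=M1/2=3/4, d=(M2−M1)/(6·2)=-1/8, b=Δ1−h1·(2M1+M2)/6=3/2
t_q=2 → seg 1, τ=1; S=-3+3/2·τ+3/4·τ²+-1/8·τ³=-7/8

  seg 0: a=-4 b=3/4 c=0 d=1/4
  seg 1: a=-3 b=3/2 c=3/4 d=-1/8
S(2) = -7/8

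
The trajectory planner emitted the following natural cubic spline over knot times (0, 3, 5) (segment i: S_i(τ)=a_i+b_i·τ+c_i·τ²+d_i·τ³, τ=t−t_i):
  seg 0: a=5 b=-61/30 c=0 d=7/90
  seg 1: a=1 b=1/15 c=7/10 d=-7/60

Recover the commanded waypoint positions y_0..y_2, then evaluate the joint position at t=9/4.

y_0 = S_0(0) = a_0 = 5
y_1 = S_1(0) = a_1 = 1
y_2 = S_1(2) = 3
t_q=9/4 is in segment 0 (τ=9/4); S_0(τ)=839/640

y_0=5 y_1=1 y_2=3
S(9/4) = 839/640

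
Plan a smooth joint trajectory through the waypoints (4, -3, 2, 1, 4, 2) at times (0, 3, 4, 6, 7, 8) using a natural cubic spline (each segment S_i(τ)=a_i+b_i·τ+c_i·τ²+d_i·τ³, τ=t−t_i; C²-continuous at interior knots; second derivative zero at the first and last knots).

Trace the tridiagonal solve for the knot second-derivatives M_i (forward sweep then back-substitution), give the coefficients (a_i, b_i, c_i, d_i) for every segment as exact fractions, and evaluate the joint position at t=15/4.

Δ: Δ0=-7/3, Δ1=5, Δ2=-1/2, Δ3=3, Δ4=-2
row 1: diag=8, rhs=44; c'=1/8, d'=11/2
row 2: denom=6−1·1/8=47/8; d'=(-33−1·11/2)/(47/8)=-308/47
row 3: denom=6−2·16/47=250/47; d'=(21−2·-308/47)/(250/47)=1603/250
row 4: denom=4−1·47/250=953/250; d'=(-30−1·1603/250)/(953/250)=-9103/953
back: M4=-9103/953
back: M3=1603/250−47/250·-9103/953=7822/953
back: M2=-308/47−16/47·7822/953=-8908/953
back: M1=11/2−1/8·-8908/953=6355/953
M: M0=0, M1=6355/953, M2=-8908/953, M3=7822/953, M4=-9103/953, M5=0
seg 0: a=4, c=M0/2=0, d=(M1−M0)/(6·3)=6355/17154, b=Δ0−h0·(2M0+M1)/6=-32407/5718
seg 1: a=-3, c=M1/2=6355/1906, d=(M2−M1)/(6·1)=-15263/5718, b=Δ1−h1·(2M1+M2)/6=12394/2859
seg 2: a=2, c=M2/2=-4454/953, d=(M3−M2)/(6·2)=8365/5718, b=Δ2−h2·(2M2+M3)/6=17129/5718
seg 3: a=1, c=M3/2=3911/953, d=(M4−M3)/(6·1)=-16925/5718, b=Δ3−h3·(2M3+M4)/6=10613/5718
seg 4: a=4, c=M4/2=-9103/1906, d=(M5−M4)/(6·1)=9103/5718, b=Δ4−h4·(2M4+M5)/6=3385/2859
t_q=15/4 → seg 1, τ=3/4; S=-3+12394/2859·τ+6355/1906·τ²+-15263/5718·τ³=122069/121984

  seg 0: a=4 b=-32407/5718 c=0 d=6355/17154
  seg 1: a=-3 b=12394/2859 c=6355/1906 d=-15263/5718
  seg 2: a=2 b=17129/5718 c=-4454/953 d=8365/5718
  seg 3: a=1 b=10613/5718 c=3911/953 d=-16925/5718
  seg 4: a=4 b=3385/2859 c=-9103/1906 d=9103/5718
S(15/4) = 122069/121984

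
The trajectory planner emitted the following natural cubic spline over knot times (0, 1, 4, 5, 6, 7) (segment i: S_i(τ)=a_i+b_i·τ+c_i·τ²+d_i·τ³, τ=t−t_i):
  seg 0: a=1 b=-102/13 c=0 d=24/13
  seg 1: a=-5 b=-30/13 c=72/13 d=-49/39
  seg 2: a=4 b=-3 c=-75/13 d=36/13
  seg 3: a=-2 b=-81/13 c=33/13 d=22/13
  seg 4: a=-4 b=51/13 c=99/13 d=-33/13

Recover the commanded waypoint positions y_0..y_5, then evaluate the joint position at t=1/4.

y_0=1 y_1=-5 y_2=4 y_3=-2 y_4=-4 y_5=5
S(1/4) = -97/104

y_0 = S_0(0) = a_0 = 1
y_1 = S_1(0) = a_1 = -5
y_2 = S_2(0) = a_2 = 4
y_3 = S_3(0) = a_3 = -2
y_4 = S_4(0) = a_4 = -4
y_5 = S_4(1) = 5
t_q=1/4 is in segment 0 (τ=1/4); S_0(τ)=-97/104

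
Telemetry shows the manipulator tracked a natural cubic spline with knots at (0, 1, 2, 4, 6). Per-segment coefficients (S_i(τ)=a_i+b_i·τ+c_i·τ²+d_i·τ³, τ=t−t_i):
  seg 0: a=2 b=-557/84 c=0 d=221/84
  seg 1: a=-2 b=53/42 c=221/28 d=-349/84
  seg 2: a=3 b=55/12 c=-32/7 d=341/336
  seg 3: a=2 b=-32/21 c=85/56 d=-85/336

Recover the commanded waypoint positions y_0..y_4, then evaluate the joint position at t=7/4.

y_0 = S_0(0) = a_0 = 2
y_1 = S_1(0) = a_1 = -2
y_2 = S_2(0) = a_2 = 3
y_3 = S_3(0) = a_3 = 2
y_4 = S_3(2) = 3
t_q=7/4 is in segment 1 (τ=3/4); S_1(τ)=2927/1792

y_0=2 y_1=-2 y_2=3 y_3=2 y_4=3
S(7/4) = 2927/1792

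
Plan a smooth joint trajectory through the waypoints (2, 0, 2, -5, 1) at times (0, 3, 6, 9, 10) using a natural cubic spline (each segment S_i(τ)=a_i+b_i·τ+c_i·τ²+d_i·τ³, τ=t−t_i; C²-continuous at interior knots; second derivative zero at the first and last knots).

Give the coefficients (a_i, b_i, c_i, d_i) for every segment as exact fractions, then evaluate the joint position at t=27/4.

Δ: Δ0=-2/3, Δ1=2/3, Δ2=-7/3, Δ3=6
row 1: diag=12, rhs=8; c'=1/4, d'=2/3
row 2: denom=12−3·1/4=45/4; d'=(-18−3·2/3)/(45/4)=-16/9
row 3: denom=8−3·4/15=36/5; d'=(50−3·-16/9)/(36/5)=415/54
back: M3=415/54
back: M2=-16/9−4/15·415/54=-310/81
back: M1=2/3−1/4·-310/81=263/162
M: M0=0, M1=263/162, M2=-310/81, M3=415/54, M4=0
seg 0: a=2, c=M0/2=0, d=(M1−M0)/(6·3)=263/2916, b=Δ0−h0·(2M0+M1)/6=-479/324
seg 1: a=0, c=M1/2=263/324, d=(M2−M1)/(6·3)=-883/2916, b=Δ1−h1·(2M1+M2)/6=155/162
seg 2: a=2, c=M2/2=-155/81, d=(M3−M2)/(6·3)=1865/2916, b=Δ2−h2·(2M2+M3)/6=-761/324
seg 3: a=-5, c=M3/2=415/108, d=(M4−M3)/(6·1)=-415/324, b=Δ3−h3·(2M3+M4)/6=557/162
t_q=27/4 → seg 2, τ=3/4; S=2+-761/324·τ+-155/81·τ²+1865/2916·τ³=-1309/2304

  seg 0: a=2 b=-479/324 c=0 d=263/2916
  seg 1: a=0 b=155/162 c=263/324 d=-883/2916
  seg 2: a=2 b=-761/324 c=-155/81 d=1865/2916
  seg 3: a=-5 b=557/162 c=415/108 d=-415/324
S(27/4) = -1309/2304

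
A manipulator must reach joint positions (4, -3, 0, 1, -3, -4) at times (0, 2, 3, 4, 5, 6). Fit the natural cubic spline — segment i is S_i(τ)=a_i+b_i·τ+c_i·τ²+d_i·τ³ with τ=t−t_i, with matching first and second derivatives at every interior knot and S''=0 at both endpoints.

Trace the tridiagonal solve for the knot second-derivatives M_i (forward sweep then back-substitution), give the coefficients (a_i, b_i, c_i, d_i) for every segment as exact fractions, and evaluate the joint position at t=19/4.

  seg 0: a=4 b=-3731/642 c=0 d=371/642
  seg 1: a=-3 b=721/642 c=371/107 d=-1021/642
  seg 2: a=0 b=1055/321 c=-279/214 d=-631/642
  seg 3: a=1 b=-1457/642 c=-455/107 d=1619/642
  seg 4: a=-3 b=-1030/321 c=709/214 d=-709/642
S(19/4) = -27805/13696

Δ: Δ0=-7/2, Δ1=3, Δ2=1, Δ3=-4, Δ4=-1
row 1: diag=6, rhs=39; c'=1/6, d'=13/2
row 2: denom=4−1·1/6=23/6; d'=(-12−1·13/2)/(23/6)=-111/23
row 3: denom=4−1·6/23=86/23; d'=(-30−1·-111/23)/(86/23)=-579/86
row 4: denom=4−1·23/86=321/86; d'=(18−1·-579/86)/(321/86)=709/107
back: M4=709/107
back: M3=-579/86−23/86·709/107=-910/107
back: M2=-111/23−6/23·-910/107=-279/107
back: M1=13/2−1/6·-279/107=742/107
M: M0=0, M1=742/107, M2=-279/107, M3=-910/107, M4=709/107, M5=0
seg 0: a=4, c=M0/2=0, d=(M1−M0)/(6·2)=371/642, b=Δ0−h0·(2M0+M1)/6=-3731/642
seg 1: a=-3, c=M1/2=371/107, d=(M2−M1)/(6·1)=-1021/642, b=Δ1−h1·(2M1+M2)/6=721/642
seg 2: a=0, c=M2/2=-279/214, d=(M3−M2)/(6·1)=-631/642, b=Δ2−h2·(2M2+M3)/6=1055/321
seg 3: a=1, c=M3/2=-455/107, d=(M4−M3)/(6·1)=1619/642, b=Δ3−h3·(2M3+M4)/6=-1457/642
seg 4: a=-3, c=M4/2=709/214, d=(M5−M4)/(6·1)=-709/642, b=Δ4−h4·(2M4+M5)/6=-1030/321
t_q=19/4 → seg 3, τ=3/4; S=1+-1457/642·τ+-455/107·τ²+1619/642·τ³=-27805/13696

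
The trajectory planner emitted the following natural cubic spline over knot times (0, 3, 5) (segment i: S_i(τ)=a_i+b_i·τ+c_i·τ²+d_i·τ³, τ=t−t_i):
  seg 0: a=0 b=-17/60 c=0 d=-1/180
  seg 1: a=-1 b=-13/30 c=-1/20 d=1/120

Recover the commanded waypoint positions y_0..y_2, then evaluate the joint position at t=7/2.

y_0 = S_0(0) = a_0 = 0
y_1 = S_1(0) = a_1 = -1
y_2 = S_1(2) = -2
t_q=7/2 is in segment 1 (τ=1/2); S_1(τ)=-393/320

y_0=0 y_1=-1 y_2=-2
S(7/2) = -393/320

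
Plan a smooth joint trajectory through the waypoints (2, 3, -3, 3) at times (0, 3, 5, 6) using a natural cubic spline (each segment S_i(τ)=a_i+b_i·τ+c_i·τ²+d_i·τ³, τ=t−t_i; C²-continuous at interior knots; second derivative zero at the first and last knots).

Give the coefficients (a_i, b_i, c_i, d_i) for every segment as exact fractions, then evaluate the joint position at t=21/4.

Δ: Δ0=1/3, Δ1=-3, Δ2=6
row 1: diag=10, rhs=-20; c'=1/5, d'=-2
row 2: denom=6−2·1/5=28/5; d'=(54−2·-2)/(28/5)=145/14
back: M2=145/14
back: M1=-2−1/5·145/14=-57/14
M: M0=0, M1=-57/14, M2=145/14, M3=0
seg 0: a=2, c=M0/2=0, d=(M1−M0)/(6·3)=-19/84, b=Δ0−h0·(2M0+M1)/6=199/84
seg 1: a=3, c=M1/2=-57/28, d=(M2−M1)/(6·2)=101/84, b=Δ1−h1·(2M1+M2)/6=-157/42
seg 2: a=-3, c=M2/2=145/28, d=(M3−M2)/(6·1)=-145/84, b=Δ2−h2·(2M2+M3)/6=107/42
t_q=21/4 → seg 2, τ=1/4; S=-3+107/42·τ+145/28·τ²+-145/84·τ³=-529/256

  seg 0: a=2 b=199/84 c=0 d=-19/84
  seg 1: a=3 b=-157/42 c=-57/28 d=101/84
  seg 2: a=-3 b=107/42 c=145/28 d=-145/84
S(21/4) = -529/256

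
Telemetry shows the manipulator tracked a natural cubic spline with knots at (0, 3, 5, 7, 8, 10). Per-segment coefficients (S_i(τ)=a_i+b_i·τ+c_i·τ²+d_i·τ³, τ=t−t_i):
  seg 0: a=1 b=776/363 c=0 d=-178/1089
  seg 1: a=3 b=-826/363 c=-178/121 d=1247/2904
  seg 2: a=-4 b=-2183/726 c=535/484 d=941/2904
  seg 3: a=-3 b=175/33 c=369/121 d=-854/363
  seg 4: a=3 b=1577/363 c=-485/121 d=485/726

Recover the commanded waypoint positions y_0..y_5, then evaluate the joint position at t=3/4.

y_0=1 y_1=3 y_2=-4 y_3=-3 y_4=3 y_5=1
S(3/4) = 9813/3872

y_0 = S_0(0) = a_0 = 1
y_1 = S_1(0) = a_1 = 3
y_2 = S_2(0) = a_2 = -4
y_3 = S_3(0) = a_3 = -3
y_4 = S_4(0) = a_4 = 3
y_5 = S_4(2) = 1
t_q=3/4 is in segment 0 (τ=3/4); S_0(τ)=9813/3872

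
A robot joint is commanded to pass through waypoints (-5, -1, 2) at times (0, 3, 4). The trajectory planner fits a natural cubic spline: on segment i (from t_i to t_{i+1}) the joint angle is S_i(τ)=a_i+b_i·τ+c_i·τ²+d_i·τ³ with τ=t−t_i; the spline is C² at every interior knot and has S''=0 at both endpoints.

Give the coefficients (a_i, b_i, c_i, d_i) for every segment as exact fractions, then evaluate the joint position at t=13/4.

  seg 0: a=-5 b=17/24 c=0 d=5/72
  seg 1: a=-1 b=31/12 c=5/8 d=-5/24
S(13/4) = -163/512

Δ: Δ0=4/3, Δ1=3
row 1: diag=8, rhs=10; c'=1/8, d'=5/4
back: M1=5/4
M: M0=0, M1=5/4, M2=0
seg 0: a=-5, c=M0/2=0, d=(M1−M0)/(6·3)=5/72, b=Δ0−h0·(2M0+M1)/6=17/24
seg 1: a=-1, c=M1/2=5/8, d=(M2−M1)/(6·1)=-5/24, b=Δ1−h1·(2M1+M2)/6=31/12
t_q=13/4 → seg 1, τ=1/4; S=-1+31/12·τ+5/8·τ²+-5/24·τ³=-163/512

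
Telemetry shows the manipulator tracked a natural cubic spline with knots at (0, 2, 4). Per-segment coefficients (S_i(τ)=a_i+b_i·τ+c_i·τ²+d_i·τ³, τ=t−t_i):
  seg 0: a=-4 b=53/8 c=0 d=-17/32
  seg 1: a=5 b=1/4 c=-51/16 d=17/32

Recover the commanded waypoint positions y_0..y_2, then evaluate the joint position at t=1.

y_0=-4 y_1=5 y_2=-3
S(1) = 67/32

y_0 = S_0(0) = a_0 = -4
y_1 = S_1(0) = a_1 = 5
y_2 = S_1(2) = -3
t_q=1 is in segment 0 (τ=1); S_0(τ)=67/32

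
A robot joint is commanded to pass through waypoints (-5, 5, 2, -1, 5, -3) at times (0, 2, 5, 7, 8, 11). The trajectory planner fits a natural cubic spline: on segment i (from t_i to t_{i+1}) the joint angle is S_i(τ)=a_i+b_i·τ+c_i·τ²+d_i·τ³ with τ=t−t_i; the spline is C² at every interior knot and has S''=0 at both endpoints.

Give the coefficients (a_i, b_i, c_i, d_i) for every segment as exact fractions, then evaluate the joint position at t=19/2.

Δ: Δ0=5, Δ1=-1, Δ2=-3/2, Δ3=6, Δ4=-8/3
row 1: diag=10, rhs=-36; c'=3/10, d'=-18/5
row 2: denom=10−3·3/10=91/10; d'=(-3−3·-18/5)/(91/10)=6/7
row 3: denom=6−2·20/91=506/91; d'=(45−2·6/7)/(506/91)=3939/506
row 4: denom=8−1·91/506=3957/506; d'=(-52−1·3939/506)/(3957/506)=-30251/3957
back: M4=-30251/3957
back: M3=3939/506−91/506·-30251/3957=36244/3957
back: M2=6/7−20/91·36244/3957=-4574/3957
back: M1=-18/5−3/10·-4574/3957=-4291/1319
M: M0=0, M1=-4291/1319, M2=-4574/3957, M3=36244/3957, M4=-30251/3957, M5=0
seg 0: a=-5, c=M0/2=0, d=(M1−M0)/(6·2)=-4291/15828, b=Δ0−h0·(2M0+M1)/6=24076/3957
seg 1: a=5, c=M1/2=-4291/2638, d=(M2−M1)/(6·3)=8299/71226, b=Δ1−h1·(2M1+M2)/6=11203/3957
seg 2: a=2, c=M2/2=-2287/3957, d=(M3−M2)/(6·2)=6803/7914, b=Δ2−h2·(2M2+M3)/6=-29935/7914
seg 3: a=-1, c=M3/2=18122/3957, d=(M4−M3)/(6·1)=-22165/7914, b=Δ3−h3·(2M3+M4)/6=11135/2638
seg 4: a=5, c=M4/2=-30251/7914, d=(M5−M4)/(6·3)=30251/71226, b=Δ4−h4·(2M4+M5)/6=19699/3957
t_q=19/2 → seg 4, τ=3/2; S=5+19699/3957·τ+-30251/7914·τ²+30251/71226·τ³=111857/21104

  seg 0: a=-5 b=24076/3957 c=0 d=-4291/15828
  seg 1: a=5 b=11203/3957 c=-4291/2638 d=8299/71226
  seg 2: a=2 b=-29935/7914 c=-2287/3957 d=6803/7914
  seg 3: a=-1 b=11135/2638 c=18122/3957 d=-22165/7914
  seg 4: a=5 b=19699/3957 c=-30251/7914 d=30251/71226
S(19/2) = 111857/21104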